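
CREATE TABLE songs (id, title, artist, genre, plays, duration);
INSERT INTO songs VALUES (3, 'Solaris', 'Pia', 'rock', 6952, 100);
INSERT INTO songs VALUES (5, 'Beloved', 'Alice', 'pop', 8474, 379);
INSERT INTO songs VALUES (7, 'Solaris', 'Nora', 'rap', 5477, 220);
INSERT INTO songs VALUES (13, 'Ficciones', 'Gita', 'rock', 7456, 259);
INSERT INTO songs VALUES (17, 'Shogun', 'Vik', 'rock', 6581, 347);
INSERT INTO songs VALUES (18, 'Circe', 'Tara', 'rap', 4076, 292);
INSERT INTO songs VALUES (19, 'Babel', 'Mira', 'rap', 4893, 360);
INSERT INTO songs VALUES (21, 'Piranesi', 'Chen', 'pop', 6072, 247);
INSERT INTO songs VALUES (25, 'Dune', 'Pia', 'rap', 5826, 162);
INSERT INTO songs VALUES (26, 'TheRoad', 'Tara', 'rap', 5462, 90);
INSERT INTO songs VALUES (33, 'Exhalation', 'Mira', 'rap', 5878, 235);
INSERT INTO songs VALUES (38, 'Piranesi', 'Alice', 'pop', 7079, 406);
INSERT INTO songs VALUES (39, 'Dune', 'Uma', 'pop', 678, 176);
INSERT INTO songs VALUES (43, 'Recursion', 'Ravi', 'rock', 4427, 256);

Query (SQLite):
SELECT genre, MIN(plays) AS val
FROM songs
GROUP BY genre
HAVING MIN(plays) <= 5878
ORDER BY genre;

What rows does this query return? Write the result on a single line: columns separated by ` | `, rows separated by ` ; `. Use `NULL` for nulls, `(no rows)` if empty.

pop | 678 ; rap | 4076 ; rock | 4427

Partition songs by genre; compute MIN(plays) within each group.
HAVING: keep groups where MIN(plays) <= 5878.
  pop: ids {5, 21, 38, 39} → MIN(plays)=678
  rap: ids {7, 18, 19, 25, 26, 33} → MIN(plays)=4076
  rock: ids {3, 13, 17, 43} → MIN(plays)=4427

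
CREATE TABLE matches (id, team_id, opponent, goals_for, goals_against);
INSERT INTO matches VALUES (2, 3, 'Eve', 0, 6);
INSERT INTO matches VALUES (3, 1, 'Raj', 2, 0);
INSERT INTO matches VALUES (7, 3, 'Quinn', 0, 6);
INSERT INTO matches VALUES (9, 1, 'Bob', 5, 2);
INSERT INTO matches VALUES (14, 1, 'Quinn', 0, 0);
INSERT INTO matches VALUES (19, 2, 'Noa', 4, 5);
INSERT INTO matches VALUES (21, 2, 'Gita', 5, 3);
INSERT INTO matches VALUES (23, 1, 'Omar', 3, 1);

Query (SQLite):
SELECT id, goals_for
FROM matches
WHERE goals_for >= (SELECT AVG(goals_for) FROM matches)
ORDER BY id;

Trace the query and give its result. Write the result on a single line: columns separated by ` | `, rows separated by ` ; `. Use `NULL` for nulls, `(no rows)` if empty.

9 | 5 ; 19 | 4 ; 21 | 5 ; 23 | 3

Scalar subquery: AVG(goals_for) over all matches rows = 2.375.
Keep rows where goals_for >= that value.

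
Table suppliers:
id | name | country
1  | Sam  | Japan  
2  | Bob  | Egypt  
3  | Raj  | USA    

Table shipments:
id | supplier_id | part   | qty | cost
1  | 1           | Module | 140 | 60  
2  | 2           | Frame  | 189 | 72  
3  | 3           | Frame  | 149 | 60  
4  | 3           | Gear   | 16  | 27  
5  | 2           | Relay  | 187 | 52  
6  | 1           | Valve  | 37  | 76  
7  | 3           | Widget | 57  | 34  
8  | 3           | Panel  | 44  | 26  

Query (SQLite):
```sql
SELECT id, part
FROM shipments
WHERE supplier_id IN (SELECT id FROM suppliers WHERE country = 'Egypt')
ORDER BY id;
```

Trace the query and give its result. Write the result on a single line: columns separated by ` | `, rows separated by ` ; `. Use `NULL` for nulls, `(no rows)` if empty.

2 | Frame ; 5 | Relay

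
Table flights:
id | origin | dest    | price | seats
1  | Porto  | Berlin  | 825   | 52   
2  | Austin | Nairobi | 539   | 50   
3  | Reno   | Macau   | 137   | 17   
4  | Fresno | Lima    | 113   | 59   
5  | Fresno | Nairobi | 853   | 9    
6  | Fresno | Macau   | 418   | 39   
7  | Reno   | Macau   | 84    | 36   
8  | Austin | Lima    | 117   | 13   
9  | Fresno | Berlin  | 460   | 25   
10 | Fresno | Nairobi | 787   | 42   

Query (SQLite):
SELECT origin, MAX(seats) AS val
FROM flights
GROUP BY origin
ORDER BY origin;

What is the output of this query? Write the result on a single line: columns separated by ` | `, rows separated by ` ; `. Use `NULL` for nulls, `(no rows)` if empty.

Partition flights by origin; compute MAX(seats) within each group.
  Austin: ids {2, 8} → MAX(seats)=50
  Fresno: ids {4, 5, 6, 9, 10} → MAX(seats)=59
  Porto: ids {1} → MAX(seats)=52
  Reno: ids {3, 7} → MAX(seats)=36

Austin | 50 ; Fresno | 59 ; Porto | 52 ; Reno | 36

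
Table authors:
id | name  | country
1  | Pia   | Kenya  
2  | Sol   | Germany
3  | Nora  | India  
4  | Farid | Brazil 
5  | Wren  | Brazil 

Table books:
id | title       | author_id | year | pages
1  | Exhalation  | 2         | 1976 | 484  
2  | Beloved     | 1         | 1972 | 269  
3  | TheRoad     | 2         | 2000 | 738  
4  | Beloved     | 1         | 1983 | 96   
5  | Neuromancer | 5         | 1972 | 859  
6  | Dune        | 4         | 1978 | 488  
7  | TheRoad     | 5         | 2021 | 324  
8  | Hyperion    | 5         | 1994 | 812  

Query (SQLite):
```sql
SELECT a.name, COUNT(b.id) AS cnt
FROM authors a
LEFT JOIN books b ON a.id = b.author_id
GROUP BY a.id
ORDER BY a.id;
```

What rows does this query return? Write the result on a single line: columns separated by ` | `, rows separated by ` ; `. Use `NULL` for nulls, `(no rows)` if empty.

LEFT JOIN keeps every authors row; unmatched ones get NULL for books columns.
Group by authors.id and compute COUNT(b.id). COUNT(col) of an all-NULL group is 0.
  1: ids {2, 4} → COUNT(b.id)=2
  2: ids {1, 3} → COUNT(b.id)=2
  3: ids {—} → COUNT(b.id)=0
  4: ids {6} → COUNT(b.id)=1
  5: ids {5, 7, 8} → COUNT(b.id)=3

Pia | 2 ; Sol | 2 ; Nora | 0 ; Farid | 1 ; Wren | 3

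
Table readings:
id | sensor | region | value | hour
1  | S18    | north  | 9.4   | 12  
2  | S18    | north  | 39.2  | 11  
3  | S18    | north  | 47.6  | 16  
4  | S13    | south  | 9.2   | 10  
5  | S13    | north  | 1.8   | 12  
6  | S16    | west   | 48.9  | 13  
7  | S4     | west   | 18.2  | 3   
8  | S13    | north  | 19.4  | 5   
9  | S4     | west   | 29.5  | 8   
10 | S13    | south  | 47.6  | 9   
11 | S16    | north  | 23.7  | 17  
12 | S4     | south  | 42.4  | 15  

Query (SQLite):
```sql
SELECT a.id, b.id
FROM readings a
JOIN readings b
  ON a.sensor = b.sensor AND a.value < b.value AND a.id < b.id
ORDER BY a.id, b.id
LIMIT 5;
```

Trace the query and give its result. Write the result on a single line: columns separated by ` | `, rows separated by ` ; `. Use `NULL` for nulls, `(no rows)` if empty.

1 | 2 ; 1 | 3 ; 2 | 3 ; 4 | 8 ; 4 | 10

Pairs (a,b) with same sensor, a.value < b.value, a.id < b.id.
sensor groups: S13:{4,5,8,10} S16:{6,11} S18:{1,2,3} S4:{7,9,12}
Ordered by (a.id, b.id); first 5.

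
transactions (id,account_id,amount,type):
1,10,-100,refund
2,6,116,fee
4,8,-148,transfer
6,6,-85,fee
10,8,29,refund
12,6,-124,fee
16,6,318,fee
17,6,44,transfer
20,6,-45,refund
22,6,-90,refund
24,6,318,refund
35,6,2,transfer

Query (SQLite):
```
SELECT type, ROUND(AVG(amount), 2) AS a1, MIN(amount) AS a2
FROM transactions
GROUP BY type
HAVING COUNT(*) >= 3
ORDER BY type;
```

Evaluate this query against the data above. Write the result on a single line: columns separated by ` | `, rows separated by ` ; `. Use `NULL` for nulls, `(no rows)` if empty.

fee | 56.25 | -124 ; refund | 22.4 | -100 ; transfer | -34 | -148

Group transactions by type.
Per group compute: ROUND(AVG(amount), 2), MIN(amount).
HAVING: drop groups with fewer than 3 rows.
  fee: ids {2, 6, 12, 16} → ROUND(AVG(amount), 2)=56.25, MIN(amount)=-124
  refund: ids {1, 10, 20, 22, 24} → ROUND(AVG(amount), 2)=22.4, MIN(amount)=-100
  transfer: ids {4, 17, 35} → ROUND(AVG(amount), 2)=-34, MIN(amount)=-148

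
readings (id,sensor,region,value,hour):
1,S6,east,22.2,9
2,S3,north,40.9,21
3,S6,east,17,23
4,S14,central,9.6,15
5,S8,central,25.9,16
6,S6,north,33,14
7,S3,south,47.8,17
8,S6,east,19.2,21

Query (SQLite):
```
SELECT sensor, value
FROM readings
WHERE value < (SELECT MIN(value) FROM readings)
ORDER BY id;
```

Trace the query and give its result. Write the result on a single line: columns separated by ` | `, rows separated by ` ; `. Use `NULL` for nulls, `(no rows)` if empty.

Scalar subquery: MIN(value) over all readings rows = 9.6.
Keep rows where value < that value.

(no rows)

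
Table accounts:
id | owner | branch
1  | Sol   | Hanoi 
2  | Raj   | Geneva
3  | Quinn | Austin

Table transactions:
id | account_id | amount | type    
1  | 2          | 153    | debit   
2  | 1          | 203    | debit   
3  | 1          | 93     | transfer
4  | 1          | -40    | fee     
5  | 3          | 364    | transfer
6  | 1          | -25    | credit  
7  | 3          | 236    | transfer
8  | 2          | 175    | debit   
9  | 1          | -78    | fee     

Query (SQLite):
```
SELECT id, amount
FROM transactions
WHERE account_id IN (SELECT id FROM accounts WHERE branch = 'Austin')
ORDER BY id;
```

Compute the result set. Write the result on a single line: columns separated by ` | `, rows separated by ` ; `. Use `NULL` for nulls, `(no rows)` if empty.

5 | 364 ; 7 | 236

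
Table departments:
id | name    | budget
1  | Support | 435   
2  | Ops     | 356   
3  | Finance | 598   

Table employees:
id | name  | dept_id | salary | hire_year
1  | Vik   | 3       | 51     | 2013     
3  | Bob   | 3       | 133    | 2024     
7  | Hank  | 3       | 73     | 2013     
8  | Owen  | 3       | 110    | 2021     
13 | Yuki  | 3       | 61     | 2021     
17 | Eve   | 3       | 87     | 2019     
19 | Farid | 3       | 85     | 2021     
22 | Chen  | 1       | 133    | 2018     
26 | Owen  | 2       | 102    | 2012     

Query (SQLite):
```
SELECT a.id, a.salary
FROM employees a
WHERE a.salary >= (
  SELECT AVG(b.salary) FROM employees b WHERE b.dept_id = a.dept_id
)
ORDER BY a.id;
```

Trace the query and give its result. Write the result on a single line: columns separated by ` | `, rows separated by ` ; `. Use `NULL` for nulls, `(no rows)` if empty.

3 | 133 ; 8 | 110 ; 17 | 87 ; 22 | 133 ; 26 | 102

For each employees row a, compute AVG(salary) over rows sharing a.dept_id.
Keep row a if a.salary >= that per-group AVG.
  dept_id=1: AVG(salary) = 133.0
  dept_id=2: AVG(salary) = 102.0
  dept_id=3: AVG(salary) = 85.714286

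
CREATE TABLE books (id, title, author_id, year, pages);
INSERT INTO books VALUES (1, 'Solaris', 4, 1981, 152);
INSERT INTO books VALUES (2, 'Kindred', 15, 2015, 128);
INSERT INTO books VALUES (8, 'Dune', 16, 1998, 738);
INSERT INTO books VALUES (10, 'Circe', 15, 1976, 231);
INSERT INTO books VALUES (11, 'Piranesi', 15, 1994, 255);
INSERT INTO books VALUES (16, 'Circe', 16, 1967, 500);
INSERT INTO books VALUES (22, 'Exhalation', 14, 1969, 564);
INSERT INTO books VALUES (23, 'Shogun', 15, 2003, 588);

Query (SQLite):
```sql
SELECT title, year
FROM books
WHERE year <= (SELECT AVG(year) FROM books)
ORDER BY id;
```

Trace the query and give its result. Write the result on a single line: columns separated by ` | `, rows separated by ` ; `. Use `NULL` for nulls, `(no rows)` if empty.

Scalar subquery: AVG(year) over all books rows = 1987.875.
Keep rows where year <= that value.

Solaris | 1981 ; Circe | 1976 ; Circe | 1967 ; Exhalation | 1969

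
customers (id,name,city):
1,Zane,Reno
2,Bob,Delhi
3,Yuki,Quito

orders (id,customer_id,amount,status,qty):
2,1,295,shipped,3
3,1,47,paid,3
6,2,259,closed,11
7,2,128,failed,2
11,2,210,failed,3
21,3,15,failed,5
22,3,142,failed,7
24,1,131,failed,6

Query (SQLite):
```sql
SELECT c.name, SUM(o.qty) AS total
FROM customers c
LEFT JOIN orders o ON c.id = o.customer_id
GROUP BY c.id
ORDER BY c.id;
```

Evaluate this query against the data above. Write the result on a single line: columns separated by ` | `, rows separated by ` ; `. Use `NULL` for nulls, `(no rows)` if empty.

LEFT JOIN keeps every customers row; unmatched ones get NULL for orders columns.
Group by customers.id and compute SUM(o.qty). SUM over an all-NULL group is NULL.
  1: ids {2, 3, 24} → SUM(o.qty)=12
  2: ids {6, 7, 11} → SUM(o.qty)=16
  3: ids {21, 22} → SUM(o.qty)=12

Zane | 12 ; Bob | 16 ; Yuki | 12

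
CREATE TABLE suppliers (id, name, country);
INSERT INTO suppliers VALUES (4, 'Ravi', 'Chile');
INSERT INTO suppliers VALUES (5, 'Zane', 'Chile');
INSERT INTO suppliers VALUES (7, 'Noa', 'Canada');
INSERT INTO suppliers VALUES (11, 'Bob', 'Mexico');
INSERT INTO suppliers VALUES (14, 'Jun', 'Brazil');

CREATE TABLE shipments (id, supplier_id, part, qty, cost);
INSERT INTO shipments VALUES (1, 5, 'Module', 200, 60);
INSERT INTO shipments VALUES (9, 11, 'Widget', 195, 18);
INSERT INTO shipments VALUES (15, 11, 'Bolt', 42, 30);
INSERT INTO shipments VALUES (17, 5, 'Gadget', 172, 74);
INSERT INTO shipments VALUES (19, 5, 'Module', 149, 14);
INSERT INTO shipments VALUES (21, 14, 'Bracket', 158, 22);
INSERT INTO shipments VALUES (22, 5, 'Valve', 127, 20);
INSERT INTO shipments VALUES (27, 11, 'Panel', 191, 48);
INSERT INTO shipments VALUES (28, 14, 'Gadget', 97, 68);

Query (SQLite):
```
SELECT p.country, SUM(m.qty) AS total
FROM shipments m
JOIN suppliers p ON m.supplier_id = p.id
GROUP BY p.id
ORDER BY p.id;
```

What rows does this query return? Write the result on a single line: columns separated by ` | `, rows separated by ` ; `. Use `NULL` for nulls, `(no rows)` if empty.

Join each shipments row to its suppliers via supplier_id.
Group joined rows by suppliers.id; compute SUM(m.qty) per group.
  5: ids {1, 17, 19, 22} → SUM(m.qty)=648
  11: ids {9, 15, 27} → SUM(m.qty)=428
  14: ids {21, 28} → SUM(m.qty)=255

Chile | 648 ; Mexico | 428 ; Brazil | 255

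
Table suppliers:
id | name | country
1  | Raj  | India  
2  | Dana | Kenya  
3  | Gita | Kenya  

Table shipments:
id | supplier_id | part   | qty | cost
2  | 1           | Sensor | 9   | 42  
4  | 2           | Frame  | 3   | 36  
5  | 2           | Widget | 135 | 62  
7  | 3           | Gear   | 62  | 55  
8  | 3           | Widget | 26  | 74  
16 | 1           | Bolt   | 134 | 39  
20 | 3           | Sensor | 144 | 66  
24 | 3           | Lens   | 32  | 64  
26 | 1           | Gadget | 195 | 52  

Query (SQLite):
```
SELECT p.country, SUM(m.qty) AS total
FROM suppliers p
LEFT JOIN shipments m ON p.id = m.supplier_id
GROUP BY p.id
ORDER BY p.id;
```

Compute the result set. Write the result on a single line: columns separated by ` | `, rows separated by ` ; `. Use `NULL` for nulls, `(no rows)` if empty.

LEFT JOIN keeps every suppliers row; unmatched ones get NULL for shipments columns.
Group by suppliers.id and compute SUM(m.qty). SUM over an all-NULL group is NULL.
  1: ids {2, 16, 26} → SUM(m.qty)=338
  2: ids {4, 5} → SUM(m.qty)=138
  3: ids {7, 8, 20, 24} → SUM(m.qty)=264

India | 338 ; Kenya | 138 ; Kenya | 264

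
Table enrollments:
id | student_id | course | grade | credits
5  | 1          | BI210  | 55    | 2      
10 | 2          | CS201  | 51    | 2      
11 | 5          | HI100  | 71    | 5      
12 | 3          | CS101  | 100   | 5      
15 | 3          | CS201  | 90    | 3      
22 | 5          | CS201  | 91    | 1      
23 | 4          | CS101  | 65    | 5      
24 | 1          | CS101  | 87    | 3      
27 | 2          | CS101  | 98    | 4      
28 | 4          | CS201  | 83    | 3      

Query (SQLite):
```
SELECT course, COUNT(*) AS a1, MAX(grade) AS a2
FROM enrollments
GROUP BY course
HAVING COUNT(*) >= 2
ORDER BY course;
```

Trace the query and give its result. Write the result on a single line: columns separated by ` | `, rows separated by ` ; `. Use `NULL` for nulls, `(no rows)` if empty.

Group enrollments by course.
Per group compute: COUNT(*), MAX(grade).
HAVING: drop groups with fewer than 2 rows.
  BI210: ids {5} → COUNT(*)=1, MAX(grade)=55
  CS101: ids {12, 23, 24, 27} → COUNT(*)=4, MAX(grade)=100
  CS201: ids {10, 15, 22, 28} → COUNT(*)=4, MAX(grade)=91
  HI100: ids {11} → COUNT(*)=1, MAX(grade)=71

CS101 | 4 | 100 ; CS201 | 4 | 91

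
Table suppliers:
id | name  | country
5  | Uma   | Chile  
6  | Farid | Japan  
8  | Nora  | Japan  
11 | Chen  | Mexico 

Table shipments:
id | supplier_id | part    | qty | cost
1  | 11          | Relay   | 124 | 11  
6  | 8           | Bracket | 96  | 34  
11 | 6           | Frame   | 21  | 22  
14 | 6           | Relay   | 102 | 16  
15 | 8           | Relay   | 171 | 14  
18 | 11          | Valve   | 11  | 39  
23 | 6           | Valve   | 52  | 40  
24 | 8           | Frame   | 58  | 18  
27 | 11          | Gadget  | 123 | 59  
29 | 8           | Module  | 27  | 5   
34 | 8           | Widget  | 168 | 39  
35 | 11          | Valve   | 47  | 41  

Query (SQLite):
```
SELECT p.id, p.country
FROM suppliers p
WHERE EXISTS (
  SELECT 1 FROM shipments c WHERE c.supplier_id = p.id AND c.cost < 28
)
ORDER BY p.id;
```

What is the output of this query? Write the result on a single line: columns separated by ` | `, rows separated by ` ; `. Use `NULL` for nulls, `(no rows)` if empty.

6 | Japan ; 8 | Japan ; 11 | Mexico

For each suppliers row, check whether any shipments with matching supplier_id has cost < 28.
Keep rows where that is true.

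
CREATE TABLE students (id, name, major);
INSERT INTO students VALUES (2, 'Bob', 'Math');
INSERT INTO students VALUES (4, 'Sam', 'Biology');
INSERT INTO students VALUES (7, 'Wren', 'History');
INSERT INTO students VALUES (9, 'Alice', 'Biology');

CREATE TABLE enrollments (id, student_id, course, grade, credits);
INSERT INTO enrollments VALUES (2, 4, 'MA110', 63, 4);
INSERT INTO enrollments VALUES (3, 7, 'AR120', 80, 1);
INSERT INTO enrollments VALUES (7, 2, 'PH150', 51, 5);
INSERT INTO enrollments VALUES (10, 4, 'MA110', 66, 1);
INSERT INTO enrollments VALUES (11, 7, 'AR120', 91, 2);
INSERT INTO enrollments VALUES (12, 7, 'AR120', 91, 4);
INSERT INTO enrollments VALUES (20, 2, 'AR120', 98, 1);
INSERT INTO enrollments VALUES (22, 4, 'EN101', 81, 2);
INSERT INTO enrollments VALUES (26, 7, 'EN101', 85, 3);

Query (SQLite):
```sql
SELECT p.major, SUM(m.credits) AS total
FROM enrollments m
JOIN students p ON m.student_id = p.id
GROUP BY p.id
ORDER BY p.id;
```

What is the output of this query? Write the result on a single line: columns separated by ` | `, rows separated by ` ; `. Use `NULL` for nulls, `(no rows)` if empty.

Join each enrollments row to its students via student_id.
Group joined rows by students.id; compute SUM(m.credits) per group.
  2: ids {7, 20} → SUM(m.credits)=6
  4: ids {2, 10, 22} → SUM(m.credits)=7
  7: ids {3, 11, 12, 26} → SUM(m.credits)=10

Math | 6 ; Biology | 7 ; History | 10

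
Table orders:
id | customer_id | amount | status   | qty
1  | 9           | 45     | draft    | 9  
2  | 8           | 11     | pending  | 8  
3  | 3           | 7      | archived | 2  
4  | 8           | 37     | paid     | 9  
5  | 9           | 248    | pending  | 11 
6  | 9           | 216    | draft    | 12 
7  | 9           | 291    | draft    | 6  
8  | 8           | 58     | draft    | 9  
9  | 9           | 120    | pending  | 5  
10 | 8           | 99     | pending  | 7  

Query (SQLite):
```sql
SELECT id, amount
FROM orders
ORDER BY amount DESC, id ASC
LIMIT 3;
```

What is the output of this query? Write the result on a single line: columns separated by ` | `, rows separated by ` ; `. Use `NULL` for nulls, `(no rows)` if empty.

7 | 291 ; 5 | 248 ; 6 | 216

Sort by amount desc, tiebreak id asc: (291, id=7), (248, id=5), (216, id=6), (120, id=9), (99, id=10), (58, id=8) …. Take first 3.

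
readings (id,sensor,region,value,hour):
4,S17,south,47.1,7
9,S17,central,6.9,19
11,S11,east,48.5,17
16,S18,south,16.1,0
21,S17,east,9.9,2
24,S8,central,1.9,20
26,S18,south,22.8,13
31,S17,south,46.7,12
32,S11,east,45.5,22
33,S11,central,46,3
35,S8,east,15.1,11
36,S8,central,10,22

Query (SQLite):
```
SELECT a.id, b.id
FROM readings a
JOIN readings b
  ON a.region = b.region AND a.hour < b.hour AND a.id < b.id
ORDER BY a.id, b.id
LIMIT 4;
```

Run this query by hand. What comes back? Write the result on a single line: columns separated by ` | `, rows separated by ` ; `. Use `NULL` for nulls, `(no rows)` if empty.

4 | 26 ; 4 | 31 ; 9 | 24 ; 9 | 36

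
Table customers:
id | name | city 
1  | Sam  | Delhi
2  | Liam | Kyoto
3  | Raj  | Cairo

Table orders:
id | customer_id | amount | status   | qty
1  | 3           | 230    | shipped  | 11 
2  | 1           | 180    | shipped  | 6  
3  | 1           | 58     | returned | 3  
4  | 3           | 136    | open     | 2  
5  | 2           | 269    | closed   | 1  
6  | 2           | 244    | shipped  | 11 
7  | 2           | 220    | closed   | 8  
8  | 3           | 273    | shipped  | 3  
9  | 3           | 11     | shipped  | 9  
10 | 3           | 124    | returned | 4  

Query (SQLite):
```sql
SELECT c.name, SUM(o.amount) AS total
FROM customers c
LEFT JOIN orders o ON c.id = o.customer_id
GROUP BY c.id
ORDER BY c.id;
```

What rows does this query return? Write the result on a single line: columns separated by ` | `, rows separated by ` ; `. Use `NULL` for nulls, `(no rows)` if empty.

Sam | 238 ; Liam | 733 ; Raj | 774

LEFT JOIN keeps every customers row; unmatched ones get NULL for orders columns.
Group by customers.id and compute SUM(o.amount). SUM over an all-NULL group is NULL.
  1: ids {2, 3} → SUM(o.amount)=238
  2: ids {5, 6, 7} → SUM(o.amount)=733
  3: ids {1, 4, 8, 9, 10} → SUM(o.amount)=774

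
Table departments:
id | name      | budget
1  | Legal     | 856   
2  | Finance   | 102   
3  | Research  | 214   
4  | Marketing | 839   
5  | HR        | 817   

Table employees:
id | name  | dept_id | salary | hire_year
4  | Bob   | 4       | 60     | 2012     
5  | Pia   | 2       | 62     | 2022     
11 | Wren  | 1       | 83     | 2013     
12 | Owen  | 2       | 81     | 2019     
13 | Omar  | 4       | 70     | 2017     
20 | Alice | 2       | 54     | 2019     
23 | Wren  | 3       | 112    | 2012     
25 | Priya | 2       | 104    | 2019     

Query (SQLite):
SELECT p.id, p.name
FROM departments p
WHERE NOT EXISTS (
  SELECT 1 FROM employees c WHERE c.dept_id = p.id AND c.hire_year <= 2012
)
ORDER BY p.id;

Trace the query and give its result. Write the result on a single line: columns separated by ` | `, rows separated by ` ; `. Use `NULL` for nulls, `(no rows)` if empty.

For each departments row, check whether any employees with matching dept_id has hire_year <= 2012.
Keep rows where that is false.

1 | Legal ; 2 | Finance ; 5 | HR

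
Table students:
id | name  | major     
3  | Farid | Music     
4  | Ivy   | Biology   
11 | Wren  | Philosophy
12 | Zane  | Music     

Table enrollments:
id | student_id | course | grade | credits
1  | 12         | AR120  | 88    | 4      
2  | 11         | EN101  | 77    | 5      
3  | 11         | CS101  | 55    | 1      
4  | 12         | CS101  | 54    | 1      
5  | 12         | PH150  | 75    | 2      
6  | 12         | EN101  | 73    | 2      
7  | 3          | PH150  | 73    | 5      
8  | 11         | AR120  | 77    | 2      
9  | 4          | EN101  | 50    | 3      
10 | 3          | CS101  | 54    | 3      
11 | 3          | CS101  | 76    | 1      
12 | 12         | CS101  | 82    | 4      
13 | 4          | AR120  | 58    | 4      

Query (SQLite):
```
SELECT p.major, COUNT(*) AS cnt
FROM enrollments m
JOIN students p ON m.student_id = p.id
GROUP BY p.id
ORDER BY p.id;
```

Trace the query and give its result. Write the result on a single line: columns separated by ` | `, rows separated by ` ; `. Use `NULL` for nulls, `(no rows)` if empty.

Join each enrollments row to its students via student_id.
Group joined rows by students.id; compute COUNT(*) per group.
  3: ids {7, 10, 11} → COUNT(*)=3
  4: ids {9, 13} → COUNT(*)=2
  11: ids {2, 3, 8} → COUNT(*)=3
  12: ids {1, 4, 5, 6, 12} → COUNT(*)=5

Music | 3 ; Biology | 2 ; Philosophy | 3 ; Music | 5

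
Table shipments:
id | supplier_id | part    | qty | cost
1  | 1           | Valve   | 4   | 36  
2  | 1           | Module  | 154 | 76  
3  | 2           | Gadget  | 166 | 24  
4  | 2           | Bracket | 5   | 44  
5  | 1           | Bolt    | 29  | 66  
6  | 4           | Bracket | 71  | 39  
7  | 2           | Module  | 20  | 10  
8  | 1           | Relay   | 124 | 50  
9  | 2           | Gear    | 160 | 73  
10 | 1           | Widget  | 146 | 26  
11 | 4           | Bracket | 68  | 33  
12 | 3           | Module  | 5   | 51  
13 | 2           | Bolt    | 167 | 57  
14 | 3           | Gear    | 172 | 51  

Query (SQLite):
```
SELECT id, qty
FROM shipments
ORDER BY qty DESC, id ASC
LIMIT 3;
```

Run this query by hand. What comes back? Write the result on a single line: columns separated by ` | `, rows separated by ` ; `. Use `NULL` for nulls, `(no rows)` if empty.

14 | 172 ; 13 | 167 ; 3 | 166

Sort by qty desc, tiebreak id asc: (172, id=14), (167, id=13), (166, id=3), (160, id=9), (154, id=2), (146, id=10) …. Take first 3.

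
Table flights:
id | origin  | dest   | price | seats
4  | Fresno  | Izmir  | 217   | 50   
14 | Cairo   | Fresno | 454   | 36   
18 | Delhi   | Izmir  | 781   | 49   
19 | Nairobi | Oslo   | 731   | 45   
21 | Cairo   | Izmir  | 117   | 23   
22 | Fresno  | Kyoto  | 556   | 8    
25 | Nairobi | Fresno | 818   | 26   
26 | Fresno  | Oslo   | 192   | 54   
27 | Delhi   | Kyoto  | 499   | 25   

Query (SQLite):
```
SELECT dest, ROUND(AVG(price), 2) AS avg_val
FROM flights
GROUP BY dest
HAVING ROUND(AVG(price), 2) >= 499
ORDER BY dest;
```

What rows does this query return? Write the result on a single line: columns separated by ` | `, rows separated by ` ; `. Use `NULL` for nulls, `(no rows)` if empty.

Partition flights by dest; compute ROUND(AVG(price), 2) within each group.
HAVING: keep groups where ROUND(AVG(price), 2) >= 499.
  Fresno: ids {14, 25} → ROUND(AVG(price), 2)=636
  Izmir: ids {4, 18, 21} → ROUND(AVG(price), 2)=371.67
  Kyoto: ids {22, 27} → ROUND(AVG(price), 2)=527.5
  Oslo: ids {19, 26} → ROUND(AVG(price), 2)=461.5

Fresno | 636 ; Kyoto | 527.5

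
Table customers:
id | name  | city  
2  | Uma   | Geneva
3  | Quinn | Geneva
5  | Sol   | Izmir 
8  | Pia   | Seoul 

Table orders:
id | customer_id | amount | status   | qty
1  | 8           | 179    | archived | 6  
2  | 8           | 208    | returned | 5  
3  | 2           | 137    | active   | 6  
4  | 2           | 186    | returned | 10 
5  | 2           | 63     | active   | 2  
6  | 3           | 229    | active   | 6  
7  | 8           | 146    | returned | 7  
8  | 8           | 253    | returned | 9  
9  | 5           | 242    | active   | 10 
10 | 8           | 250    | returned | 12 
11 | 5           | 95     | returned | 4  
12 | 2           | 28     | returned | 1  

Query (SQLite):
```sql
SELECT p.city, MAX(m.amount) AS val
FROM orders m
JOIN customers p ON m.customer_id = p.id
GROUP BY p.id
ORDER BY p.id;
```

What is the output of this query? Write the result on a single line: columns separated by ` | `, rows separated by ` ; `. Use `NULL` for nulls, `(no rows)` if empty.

Join each orders row to its customers via customer_id.
Group joined rows by customers.id; compute MAX(m.amount) per group.
  2: ids {3, 4, 5, 12} → MAX(m.amount)=186
  3: ids {6} → MAX(m.amount)=229
  5: ids {9, 11} → MAX(m.amount)=242
  8: ids {1, 2, 7, 8, 10} → MAX(m.amount)=253

Geneva | 186 ; Geneva | 229 ; Izmir | 242 ; Seoul | 253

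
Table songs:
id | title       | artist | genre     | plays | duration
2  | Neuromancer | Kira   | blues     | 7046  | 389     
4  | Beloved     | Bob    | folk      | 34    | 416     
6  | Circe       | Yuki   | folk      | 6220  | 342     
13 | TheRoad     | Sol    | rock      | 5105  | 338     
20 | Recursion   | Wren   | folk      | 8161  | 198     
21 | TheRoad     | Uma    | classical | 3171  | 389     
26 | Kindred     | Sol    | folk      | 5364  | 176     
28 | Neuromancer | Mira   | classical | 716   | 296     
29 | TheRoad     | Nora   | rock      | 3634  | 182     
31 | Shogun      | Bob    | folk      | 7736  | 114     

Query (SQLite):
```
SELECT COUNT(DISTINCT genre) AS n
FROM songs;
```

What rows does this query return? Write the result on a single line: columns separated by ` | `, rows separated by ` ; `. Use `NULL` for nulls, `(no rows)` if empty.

4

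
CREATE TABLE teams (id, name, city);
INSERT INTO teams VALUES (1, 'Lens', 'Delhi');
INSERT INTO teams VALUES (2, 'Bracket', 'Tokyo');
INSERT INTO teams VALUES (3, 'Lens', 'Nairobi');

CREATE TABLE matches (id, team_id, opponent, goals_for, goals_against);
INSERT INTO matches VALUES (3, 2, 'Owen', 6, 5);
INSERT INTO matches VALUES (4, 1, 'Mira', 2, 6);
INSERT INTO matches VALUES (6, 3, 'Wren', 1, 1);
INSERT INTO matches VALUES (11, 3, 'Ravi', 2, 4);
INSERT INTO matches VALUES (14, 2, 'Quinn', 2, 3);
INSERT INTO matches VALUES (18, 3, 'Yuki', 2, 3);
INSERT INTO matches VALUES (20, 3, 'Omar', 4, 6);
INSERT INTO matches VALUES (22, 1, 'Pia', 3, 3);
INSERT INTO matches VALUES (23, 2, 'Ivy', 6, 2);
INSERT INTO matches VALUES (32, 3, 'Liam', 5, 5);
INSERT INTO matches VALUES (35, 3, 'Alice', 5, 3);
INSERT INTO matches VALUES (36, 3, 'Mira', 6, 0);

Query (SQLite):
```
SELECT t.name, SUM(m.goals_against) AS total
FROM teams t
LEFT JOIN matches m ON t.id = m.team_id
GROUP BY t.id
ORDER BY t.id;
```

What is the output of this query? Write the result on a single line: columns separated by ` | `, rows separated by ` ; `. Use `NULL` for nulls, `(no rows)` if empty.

LEFT JOIN keeps every teams row; unmatched ones get NULL for matches columns.
Group by teams.id and compute SUM(m.goals_against). SUM over an all-NULL group is NULL.
  1: ids {4, 22} → SUM(m.goals_against)=9
  2: ids {3, 14, 23} → SUM(m.goals_against)=10
  3: ids {6, 11, 18, 20, 32, 35, 36} → SUM(m.goals_against)=22

Lens | 9 ; Bracket | 10 ; Lens | 22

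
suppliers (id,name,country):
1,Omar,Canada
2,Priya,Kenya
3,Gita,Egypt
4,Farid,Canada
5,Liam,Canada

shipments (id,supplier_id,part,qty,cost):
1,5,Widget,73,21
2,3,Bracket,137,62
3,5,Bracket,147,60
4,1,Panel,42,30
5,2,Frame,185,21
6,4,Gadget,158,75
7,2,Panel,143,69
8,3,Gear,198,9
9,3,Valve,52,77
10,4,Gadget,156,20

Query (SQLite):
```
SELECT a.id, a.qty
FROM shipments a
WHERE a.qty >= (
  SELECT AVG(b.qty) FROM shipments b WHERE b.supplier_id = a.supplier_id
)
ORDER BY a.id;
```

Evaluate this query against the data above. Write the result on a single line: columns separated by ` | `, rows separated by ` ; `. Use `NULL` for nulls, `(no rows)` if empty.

2 | 137 ; 3 | 147 ; 4 | 42 ; 5 | 185 ; 6 | 158 ; 8 | 198

For each shipments row a, compute AVG(qty) over rows sharing a.supplier_id.
Keep row a if a.qty >= that per-group AVG.
  supplier_id=1: AVG(qty) = 42.0
  supplier_id=2: AVG(qty) = 164.0
  supplier_id=3: AVG(qty) = 129.0
  supplier_id=4: AVG(qty) = 157.0
  supplier_id=5: AVG(qty) = 110.0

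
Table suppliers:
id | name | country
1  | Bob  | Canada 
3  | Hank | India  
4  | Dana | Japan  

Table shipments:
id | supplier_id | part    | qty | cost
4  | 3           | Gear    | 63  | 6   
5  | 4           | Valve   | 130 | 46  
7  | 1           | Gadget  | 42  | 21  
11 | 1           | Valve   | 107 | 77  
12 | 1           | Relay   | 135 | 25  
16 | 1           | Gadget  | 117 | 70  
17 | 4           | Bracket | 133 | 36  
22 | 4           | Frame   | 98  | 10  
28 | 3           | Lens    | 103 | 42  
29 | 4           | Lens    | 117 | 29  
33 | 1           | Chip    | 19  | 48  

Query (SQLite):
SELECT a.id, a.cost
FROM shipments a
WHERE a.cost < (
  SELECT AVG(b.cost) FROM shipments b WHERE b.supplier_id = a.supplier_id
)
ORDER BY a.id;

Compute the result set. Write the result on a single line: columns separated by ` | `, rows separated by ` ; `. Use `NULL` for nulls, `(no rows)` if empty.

4 | 6 ; 7 | 21 ; 12 | 25 ; 22 | 10 ; 29 | 29 ; 33 | 48

For each shipments row a, compute AVG(cost) over rows sharing a.supplier_id.
Keep row a if a.cost < that per-group AVG.
  supplier_id=1: AVG(cost) = 48.2
  supplier_id=3: AVG(cost) = 24.0
  supplier_id=4: AVG(cost) = 30.25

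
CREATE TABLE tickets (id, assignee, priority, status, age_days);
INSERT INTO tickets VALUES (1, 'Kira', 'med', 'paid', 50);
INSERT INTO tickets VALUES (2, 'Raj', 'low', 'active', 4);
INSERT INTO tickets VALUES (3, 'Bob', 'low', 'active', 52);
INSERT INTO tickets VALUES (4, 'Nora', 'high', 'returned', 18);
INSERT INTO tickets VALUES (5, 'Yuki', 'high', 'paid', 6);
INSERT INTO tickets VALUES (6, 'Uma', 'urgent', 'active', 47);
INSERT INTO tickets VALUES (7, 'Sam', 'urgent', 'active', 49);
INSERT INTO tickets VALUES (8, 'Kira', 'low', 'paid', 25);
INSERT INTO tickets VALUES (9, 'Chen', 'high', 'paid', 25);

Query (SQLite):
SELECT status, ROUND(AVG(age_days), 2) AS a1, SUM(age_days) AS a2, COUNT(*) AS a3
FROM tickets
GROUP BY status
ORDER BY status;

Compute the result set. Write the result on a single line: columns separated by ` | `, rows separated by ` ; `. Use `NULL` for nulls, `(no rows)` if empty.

active | 38 | 152 | 4 ; paid | 26.5 | 106 | 4 ; returned | 18 | 18 | 1

Group tickets by status.
Per group compute: ROUND(AVG(age_days), 2), SUM(age_days), COUNT(*).
  active: ids {2, 3, 6, 7} → ROUND(AVG(age_days), 2)=38, SUM(age_days)=152, COUNT(*)=4
  paid: ids {1, 5, 8, 9} → ROUND(AVG(age_days), 2)=26.5, SUM(age_days)=106, COUNT(*)=4
  returned: ids {4} → ROUND(AVG(age_days), 2)=18, SUM(age_days)=18, COUNT(*)=1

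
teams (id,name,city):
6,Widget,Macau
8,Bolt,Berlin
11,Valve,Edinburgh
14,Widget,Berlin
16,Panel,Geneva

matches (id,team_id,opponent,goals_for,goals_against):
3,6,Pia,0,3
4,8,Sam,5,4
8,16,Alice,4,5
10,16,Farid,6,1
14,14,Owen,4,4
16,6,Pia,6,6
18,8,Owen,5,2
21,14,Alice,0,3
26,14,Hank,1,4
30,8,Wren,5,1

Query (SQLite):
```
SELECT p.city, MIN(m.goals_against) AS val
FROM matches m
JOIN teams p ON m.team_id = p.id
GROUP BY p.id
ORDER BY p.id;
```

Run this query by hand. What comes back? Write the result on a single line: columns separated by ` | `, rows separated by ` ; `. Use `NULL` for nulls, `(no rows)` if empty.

Join each matches row to its teams via team_id.
Group joined rows by teams.id; compute MIN(m.goals_against) per group.
  6: ids {3, 16} → MIN(m.goals_against)=3
  8: ids {4, 18, 30} → MIN(m.goals_against)=1
  14: ids {14, 21, 26} → MIN(m.goals_against)=3
  16: ids {8, 10} → MIN(m.goals_against)=1

Macau | 3 ; Berlin | 1 ; Berlin | 3 ; Geneva | 1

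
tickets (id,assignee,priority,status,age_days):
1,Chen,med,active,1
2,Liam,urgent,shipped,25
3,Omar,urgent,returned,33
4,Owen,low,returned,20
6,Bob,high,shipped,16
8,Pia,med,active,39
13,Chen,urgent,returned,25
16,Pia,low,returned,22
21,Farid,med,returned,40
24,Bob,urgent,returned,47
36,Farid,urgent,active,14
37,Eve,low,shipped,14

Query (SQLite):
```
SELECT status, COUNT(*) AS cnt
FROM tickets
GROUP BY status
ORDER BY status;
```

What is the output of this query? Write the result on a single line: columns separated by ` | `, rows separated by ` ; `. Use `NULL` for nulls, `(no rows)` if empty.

active | 3 ; returned | 6 ; shipped | 3

Partition tickets by status; compute COUNT(*) within each group.
  active: ids {1, 8, 36} → COUNT(*)=3
  returned: ids {3, 4, 13, 16, 21, 24} → COUNT(*)=6
  shipped: ids {2, 6, 37} → COUNT(*)=3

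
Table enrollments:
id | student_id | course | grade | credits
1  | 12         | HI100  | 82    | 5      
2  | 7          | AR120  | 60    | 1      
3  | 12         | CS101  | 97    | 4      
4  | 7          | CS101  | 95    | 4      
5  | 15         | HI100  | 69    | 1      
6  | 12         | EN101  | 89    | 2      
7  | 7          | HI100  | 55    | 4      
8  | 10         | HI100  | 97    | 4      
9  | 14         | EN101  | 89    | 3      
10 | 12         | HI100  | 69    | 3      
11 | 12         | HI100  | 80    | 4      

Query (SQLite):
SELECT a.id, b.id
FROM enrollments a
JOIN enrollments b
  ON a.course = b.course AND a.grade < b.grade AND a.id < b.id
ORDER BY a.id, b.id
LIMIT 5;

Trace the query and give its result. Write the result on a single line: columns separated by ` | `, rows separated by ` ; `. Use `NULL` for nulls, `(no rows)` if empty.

Pairs (a,b) with same course, a.grade < b.grade, a.id < b.id.
course groups: AR120:{2} CS101:{3,4} EN101:{6,9} HI100:{1,5,7,8,10,11}
Ordered by (a.id, b.id); first 5.

1 | 8 ; 5 | 8 ; 5 | 11 ; 7 | 8 ; 7 | 10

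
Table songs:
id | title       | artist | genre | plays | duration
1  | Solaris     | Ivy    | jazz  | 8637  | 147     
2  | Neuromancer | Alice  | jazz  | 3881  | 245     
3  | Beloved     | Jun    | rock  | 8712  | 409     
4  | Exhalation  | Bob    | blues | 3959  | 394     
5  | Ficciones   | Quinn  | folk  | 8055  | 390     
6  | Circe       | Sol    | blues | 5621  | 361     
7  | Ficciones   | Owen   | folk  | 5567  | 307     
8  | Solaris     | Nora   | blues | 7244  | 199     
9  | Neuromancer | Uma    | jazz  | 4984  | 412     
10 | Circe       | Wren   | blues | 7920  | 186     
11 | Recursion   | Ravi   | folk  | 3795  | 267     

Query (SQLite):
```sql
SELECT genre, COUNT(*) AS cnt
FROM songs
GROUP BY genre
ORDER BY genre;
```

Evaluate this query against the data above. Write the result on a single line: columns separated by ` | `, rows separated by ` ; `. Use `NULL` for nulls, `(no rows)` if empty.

Partition songs by genre; compute COUNT(*) within each group.
  blues: ids {4, 6, 8, 10} → COUNT(*)=4
  folk: ids {5, 7, 11} → COUNT(*)=3
  jazz: ids {1, 2, 9} → COUNT(*)=3
  rock: ids {3} → COUNT(*)=1

blues | 4 ; folk | 3 ; jazz | 3 ; rock | 1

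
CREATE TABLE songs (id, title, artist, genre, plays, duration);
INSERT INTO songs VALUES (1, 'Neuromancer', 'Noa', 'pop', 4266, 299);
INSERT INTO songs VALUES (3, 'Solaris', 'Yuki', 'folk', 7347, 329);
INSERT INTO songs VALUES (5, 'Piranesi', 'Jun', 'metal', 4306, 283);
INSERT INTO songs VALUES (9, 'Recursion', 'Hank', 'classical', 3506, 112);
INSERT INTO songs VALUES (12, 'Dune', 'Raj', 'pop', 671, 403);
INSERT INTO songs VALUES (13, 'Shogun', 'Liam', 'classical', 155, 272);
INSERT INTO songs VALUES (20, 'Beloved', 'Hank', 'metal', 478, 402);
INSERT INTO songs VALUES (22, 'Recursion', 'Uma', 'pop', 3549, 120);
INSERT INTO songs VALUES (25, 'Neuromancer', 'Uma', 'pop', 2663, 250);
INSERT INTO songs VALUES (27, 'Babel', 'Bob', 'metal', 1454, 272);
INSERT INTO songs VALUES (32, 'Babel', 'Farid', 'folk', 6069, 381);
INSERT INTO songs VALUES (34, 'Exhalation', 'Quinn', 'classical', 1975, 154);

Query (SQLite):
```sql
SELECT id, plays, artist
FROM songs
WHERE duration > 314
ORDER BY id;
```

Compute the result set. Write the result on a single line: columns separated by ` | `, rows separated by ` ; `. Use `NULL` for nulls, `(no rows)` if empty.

duration > 314: ids {3, 12, 20, 32}

3 | 7347 | Yuki ; 12 | 671 | Raj ; 20 | 478 | Hank ; 32 | 6069 | Farid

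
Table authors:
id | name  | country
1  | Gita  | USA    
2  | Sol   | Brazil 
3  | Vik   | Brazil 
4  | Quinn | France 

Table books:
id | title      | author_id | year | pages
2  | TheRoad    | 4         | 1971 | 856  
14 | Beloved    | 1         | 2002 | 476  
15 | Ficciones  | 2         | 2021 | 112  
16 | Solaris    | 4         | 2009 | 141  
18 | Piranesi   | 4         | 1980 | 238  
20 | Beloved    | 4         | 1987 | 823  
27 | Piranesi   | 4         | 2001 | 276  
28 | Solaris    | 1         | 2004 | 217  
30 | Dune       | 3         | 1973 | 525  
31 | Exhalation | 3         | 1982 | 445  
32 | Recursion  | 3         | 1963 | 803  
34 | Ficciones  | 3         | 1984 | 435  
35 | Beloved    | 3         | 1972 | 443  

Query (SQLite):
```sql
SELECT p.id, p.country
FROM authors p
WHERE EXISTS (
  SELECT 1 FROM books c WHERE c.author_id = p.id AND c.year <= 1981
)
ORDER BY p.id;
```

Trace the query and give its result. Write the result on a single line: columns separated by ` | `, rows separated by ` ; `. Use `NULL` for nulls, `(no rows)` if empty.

For each authors row, check whether any books with matching author_id has year <= 1981.
Keep rows where that is true.

3 | Brazil ; 4 | France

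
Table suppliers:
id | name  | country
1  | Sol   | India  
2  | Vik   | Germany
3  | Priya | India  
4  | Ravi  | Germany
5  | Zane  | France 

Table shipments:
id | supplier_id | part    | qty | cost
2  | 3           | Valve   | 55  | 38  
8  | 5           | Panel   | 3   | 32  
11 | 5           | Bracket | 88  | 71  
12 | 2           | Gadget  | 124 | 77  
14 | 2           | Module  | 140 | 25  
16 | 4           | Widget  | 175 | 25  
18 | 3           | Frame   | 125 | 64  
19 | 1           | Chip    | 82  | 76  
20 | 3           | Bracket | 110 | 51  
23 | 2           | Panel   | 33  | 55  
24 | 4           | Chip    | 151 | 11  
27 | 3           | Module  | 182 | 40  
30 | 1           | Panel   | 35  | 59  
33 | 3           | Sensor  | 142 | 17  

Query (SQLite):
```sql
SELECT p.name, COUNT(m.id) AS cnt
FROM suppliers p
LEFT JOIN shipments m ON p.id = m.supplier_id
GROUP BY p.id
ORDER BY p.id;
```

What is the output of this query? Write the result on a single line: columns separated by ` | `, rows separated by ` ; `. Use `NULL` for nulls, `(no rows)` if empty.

Sol | 2 ; Vik | 3 ; Priya | 5 ; Ravi | 2 ; Zane | 2

LEFT JOIN keeps every suppliers row; unmatched ones get NULL for shipments columns.
Group by suppliers.id and compute COUNT(m.id). COUNT(col) of an all-NULL group is 0.
  1: ids {19, 30} → COUNT(m.id)=2
  2: ids {12, 14, 23} → COUNT(m.id)=3
  3: ids {2, 18, 20, 27, 33} → COUNT(m.id)=5
  4: ids {16, 24} → COUNT(m.id)=2
  5: ids {8, 11} → COUNT(m.id)=2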